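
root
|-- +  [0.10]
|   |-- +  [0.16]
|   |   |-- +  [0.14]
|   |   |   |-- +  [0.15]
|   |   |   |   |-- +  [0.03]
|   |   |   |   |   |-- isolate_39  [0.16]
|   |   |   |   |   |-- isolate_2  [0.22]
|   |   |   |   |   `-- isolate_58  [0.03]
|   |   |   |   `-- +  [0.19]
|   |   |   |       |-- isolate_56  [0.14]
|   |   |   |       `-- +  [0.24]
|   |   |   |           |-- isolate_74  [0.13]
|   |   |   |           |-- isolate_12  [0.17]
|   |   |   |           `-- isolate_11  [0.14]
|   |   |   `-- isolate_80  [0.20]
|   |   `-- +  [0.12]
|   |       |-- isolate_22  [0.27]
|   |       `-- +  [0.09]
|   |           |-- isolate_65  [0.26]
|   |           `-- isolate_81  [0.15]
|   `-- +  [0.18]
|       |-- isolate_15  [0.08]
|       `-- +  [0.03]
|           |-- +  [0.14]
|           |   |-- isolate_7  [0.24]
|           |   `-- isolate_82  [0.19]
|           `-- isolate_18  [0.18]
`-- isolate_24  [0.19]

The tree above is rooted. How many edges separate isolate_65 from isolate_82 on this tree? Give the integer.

The MRCA of isolate_65 and isolate_82 is the node subtending (((((isolate_39,isolate_2,isolate_58),(isolate_56,(isolate_74,isolate_12,isolate_11))),isolate_80),(isolate_22,(isolate_65,isolate_81))),(isolate_15,((isolate_7,isolate_82),isolate_18))).
From isolate_65 up to that node: 4 branches. From isolate_82 up to the same node: 4 branches. Total: 4 + 4 = 8.

8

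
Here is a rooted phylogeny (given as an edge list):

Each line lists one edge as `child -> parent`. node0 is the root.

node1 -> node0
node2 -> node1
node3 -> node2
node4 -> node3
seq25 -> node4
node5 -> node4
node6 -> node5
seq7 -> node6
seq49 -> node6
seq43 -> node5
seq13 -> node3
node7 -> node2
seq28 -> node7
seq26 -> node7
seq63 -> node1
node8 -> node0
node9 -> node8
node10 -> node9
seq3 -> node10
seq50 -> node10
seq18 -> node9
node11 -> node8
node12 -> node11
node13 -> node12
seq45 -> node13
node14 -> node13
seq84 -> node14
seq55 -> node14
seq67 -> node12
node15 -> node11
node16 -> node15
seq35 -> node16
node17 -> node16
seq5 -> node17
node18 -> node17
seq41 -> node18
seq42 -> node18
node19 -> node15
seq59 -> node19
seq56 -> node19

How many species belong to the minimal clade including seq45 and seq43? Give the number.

21

The MRCA of seq45 and seq43 is the root, so the clade is the entire tree.
That clade contains 21 terminal taxa: seq13, seq18, seq25, seq26, seq28, seq3, seq35, seq41, seq42, seq43, seq45, seq49, seq5, seq50, seq55, seq56, seq59, seq63, seq67, seq7, seq84.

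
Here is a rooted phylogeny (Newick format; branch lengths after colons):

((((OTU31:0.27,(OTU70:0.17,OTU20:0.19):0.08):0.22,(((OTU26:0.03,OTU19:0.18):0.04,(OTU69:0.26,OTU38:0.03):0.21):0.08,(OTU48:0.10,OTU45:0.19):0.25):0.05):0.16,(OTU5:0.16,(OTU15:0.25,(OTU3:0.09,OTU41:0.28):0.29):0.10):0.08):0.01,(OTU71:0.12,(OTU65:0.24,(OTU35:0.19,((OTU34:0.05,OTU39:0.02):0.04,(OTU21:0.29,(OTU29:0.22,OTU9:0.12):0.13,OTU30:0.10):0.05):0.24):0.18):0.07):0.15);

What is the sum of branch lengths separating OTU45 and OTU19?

0.74

The path runs OTU45 → … → MRCA → … → OTU19; the MRCA is the node subtending (((OTU26,OTU19),(OTU69,OTU38)),(OTU48,OTU45)).
Branch lengths along that path: 0.19 + 0.25 + 0.08 + 0.04 + 0.18 = 0.74.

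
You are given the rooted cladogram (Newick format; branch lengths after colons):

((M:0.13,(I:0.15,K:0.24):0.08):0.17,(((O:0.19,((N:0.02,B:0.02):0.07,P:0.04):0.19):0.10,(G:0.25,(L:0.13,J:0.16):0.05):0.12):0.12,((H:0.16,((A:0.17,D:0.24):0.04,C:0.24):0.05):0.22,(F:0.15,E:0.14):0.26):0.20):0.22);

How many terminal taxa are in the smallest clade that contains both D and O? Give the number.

The MRCA of D and O is the node subtending (((O,((N,B),P)),(G,(L,J))),((H,((A,D),C)),(F,E))).
That clade contains 13 terminal taxa: A, B, C, D, E, F, G, H, J, L, N, O, P.

13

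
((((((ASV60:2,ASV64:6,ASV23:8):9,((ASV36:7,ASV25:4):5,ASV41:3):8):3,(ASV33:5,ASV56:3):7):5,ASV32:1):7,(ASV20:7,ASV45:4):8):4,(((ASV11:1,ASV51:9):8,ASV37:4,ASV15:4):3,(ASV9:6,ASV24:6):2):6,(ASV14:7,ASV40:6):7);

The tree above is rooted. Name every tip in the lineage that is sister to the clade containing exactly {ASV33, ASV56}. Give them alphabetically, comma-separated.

ASV23, ASV25, ASV36, ASV41, ASV60, ASV64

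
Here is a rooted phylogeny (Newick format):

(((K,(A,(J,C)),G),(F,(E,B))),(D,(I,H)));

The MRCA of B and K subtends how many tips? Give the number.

The MRCA of B and K is the node subtending ((K,(A,(J,C)),G),(F,(E,B))).
That clade contains 8 terminal taxa: A, B, C, E, F, G, J, K.

8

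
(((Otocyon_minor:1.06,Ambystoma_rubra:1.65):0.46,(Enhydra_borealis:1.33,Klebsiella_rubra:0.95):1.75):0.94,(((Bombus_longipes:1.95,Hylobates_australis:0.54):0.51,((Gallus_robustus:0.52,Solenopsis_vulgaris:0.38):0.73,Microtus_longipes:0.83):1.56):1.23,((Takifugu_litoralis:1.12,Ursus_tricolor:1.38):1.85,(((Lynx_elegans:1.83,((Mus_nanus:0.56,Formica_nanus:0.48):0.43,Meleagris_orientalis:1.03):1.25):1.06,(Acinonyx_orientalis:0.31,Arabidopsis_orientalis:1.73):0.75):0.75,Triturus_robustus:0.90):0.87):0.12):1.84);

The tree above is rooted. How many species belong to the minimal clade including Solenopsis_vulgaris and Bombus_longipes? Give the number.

The MRCA of Solenopsis_vulgaris and Bombus_longipes is the node subtending ((Bombus_longipes,Hylobates_australis),((Gallus_robustus,Solenopsis_vulgaris),Microtus_longipes)).
That clade contains 5 terminal taxa: Bombus_longipes, Gallus_robustus, Hylobates_australis, Microtus_longipes, Solenopsis_vulgaris.

5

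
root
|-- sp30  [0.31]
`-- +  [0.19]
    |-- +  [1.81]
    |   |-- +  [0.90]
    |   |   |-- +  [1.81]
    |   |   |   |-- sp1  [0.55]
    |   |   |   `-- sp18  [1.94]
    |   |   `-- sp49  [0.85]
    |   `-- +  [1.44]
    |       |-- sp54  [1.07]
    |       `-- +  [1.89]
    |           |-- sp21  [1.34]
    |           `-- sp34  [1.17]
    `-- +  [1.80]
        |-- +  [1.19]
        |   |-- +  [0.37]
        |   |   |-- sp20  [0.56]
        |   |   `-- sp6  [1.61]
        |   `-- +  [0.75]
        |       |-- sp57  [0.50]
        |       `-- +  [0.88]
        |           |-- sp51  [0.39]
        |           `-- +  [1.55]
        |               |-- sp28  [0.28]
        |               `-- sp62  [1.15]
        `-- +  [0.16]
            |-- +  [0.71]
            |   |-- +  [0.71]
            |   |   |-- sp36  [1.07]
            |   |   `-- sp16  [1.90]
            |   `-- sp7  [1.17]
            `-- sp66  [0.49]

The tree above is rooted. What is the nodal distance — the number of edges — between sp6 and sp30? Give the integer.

The MRCA of sp6 and sp30 is the root of the tree.
From sp6 up to that node: 5 branches. From sp30 up to the same node: 1 branch. Total: 5 + 1 = 6.

6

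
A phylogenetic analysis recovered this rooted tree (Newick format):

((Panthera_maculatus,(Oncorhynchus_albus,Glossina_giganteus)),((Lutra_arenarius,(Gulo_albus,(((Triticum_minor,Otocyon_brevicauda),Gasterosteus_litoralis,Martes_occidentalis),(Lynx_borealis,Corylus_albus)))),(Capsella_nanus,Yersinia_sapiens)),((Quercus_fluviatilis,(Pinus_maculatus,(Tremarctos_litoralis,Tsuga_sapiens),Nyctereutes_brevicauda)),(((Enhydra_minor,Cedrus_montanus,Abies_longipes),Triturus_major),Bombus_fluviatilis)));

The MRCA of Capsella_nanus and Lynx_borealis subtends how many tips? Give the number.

10

The MRCA of Capsella_nanus and Lynx_borealis is the node subtending ((Lutra_arenarius,(Gulo_albus,(((Triticum_minor,Otocyon_brevicauda),Gasterosteus_litoralis,Martes_occidentalis),(Lynx_borealis,Corylus_albus)))),(Capsella_nanus,Yersinia_sapiens)).
That clade contains 10 terminal taxa: Capsella_nanus, Corylus_albus, Gasterosteus_litoralis, Gulo_albus, Lutra_arenarius, Lynx_borealis, Martes_occidentalis, Otocyon_brevicauda, Triticum_minor, Yersinia_sapiens.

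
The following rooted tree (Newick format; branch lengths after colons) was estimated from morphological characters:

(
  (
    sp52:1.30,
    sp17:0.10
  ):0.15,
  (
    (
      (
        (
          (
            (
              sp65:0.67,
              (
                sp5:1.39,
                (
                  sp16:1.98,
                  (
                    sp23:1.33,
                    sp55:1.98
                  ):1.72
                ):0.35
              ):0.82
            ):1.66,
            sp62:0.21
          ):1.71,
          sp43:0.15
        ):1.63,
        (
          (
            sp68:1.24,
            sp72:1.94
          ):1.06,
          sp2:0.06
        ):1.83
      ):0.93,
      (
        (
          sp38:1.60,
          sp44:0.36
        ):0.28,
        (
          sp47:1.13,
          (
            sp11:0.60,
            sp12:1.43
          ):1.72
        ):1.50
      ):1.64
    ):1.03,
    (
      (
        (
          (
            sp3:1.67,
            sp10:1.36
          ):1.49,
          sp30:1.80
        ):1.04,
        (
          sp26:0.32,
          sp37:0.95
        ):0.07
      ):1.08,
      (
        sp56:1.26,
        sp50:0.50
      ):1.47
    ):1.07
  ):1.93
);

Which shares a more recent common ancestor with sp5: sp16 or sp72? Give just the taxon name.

sp16

The MRCA of sp5 and sp16 subtends (sp5,(sp16,(sp23,sp55))) (4 taxa).
The MRCA of sp5 and sp72 subtends ((((sp65,(sp5,(sp16,(sp23,sp55)))),sp62),sp43),((sp68,sp72),sp2)) (10 taxa).
The first is nested inside the second, so sp5 shares a more recent common ancestor with sp16.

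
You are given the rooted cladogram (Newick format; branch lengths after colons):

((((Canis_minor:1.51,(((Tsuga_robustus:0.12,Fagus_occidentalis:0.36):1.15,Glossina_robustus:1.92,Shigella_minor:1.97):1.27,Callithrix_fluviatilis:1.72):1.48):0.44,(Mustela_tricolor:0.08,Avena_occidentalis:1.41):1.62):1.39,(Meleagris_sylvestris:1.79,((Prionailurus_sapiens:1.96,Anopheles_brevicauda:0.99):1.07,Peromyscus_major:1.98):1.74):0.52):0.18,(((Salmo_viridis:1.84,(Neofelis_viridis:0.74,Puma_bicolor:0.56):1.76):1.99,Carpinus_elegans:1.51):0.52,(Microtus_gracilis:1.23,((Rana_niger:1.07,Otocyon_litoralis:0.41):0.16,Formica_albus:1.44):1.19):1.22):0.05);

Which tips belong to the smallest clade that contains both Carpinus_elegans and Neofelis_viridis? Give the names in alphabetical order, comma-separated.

Tracing Carpinus_elegans: it sits inside ((Salmo_viridis,(Neofelis_viridis,Puma_bicolor)),Carpinus_elegans).
Tracing Neofelis_viridis: it sits inside (Neofelis_viridis,Puma_bicolor).
The smallest clade enclosing both is ((Salmo_viridis,(Neofelis_viridis,Puma_bicolor)),Carpinus_elegans); the answer is its 4 terminal taxa in alphabetical order.

Carpinus_elegans, Neofelis_viridis, Puma_bicolor, Salmo_viridis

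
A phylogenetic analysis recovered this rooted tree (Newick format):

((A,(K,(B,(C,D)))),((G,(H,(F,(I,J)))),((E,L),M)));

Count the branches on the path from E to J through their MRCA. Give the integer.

8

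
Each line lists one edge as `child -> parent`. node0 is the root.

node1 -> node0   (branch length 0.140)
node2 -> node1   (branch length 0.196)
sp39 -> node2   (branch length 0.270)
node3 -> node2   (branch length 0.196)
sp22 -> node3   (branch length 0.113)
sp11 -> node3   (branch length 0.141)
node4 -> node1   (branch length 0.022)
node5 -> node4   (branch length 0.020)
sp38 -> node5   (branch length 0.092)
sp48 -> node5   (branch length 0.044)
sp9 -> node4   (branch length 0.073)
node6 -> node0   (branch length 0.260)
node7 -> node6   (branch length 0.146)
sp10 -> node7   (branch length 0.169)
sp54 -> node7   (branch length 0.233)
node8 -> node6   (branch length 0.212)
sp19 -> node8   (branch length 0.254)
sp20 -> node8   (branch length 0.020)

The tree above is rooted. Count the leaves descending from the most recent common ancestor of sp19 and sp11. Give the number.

10

The MRCA of sp19 and sp11 is the root, so the clade is the entire tree.
That clade contains 10 terminal taxa: sp10, sp11, sp19, sp20, sp22, sp38, sp39, sp48, sp54, sp9.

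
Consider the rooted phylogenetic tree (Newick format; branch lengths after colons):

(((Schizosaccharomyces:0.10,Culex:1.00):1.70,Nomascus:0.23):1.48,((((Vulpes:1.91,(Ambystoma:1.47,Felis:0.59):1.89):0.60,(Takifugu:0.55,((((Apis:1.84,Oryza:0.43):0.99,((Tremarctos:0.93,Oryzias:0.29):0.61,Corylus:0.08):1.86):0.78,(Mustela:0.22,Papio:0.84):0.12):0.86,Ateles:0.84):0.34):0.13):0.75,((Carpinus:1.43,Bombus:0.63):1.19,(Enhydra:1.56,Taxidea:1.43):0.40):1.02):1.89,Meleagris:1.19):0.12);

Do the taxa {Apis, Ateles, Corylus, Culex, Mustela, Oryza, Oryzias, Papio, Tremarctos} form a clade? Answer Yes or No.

No

The MRCA of the listed taxa is the root, so the smallest clade containing them is the whole tree.
That clade also contains Ambystoma, Bombus, Carpinus, Enhydra, Felis, Meleagris, Nomascus, Schizosaccharomyces, Takifugu, Taxidea, Vulpes, which are not in the proposed group, so the group is not monophyletic.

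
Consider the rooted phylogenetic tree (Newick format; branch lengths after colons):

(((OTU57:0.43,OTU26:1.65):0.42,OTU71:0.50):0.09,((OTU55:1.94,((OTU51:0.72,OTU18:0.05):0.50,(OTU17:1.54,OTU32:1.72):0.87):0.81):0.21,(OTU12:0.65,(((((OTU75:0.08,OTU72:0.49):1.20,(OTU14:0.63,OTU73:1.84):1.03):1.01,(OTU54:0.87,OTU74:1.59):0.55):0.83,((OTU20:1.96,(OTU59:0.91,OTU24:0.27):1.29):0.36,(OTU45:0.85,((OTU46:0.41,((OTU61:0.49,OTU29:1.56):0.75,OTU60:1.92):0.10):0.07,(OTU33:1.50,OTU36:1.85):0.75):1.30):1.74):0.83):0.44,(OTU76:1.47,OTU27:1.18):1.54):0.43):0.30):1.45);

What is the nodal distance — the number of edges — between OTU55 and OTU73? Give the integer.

The MRCA of OTU55 and OTU73 is the node subtending ((OTU55,((OTU51,OTU18),(OTU17,OTU32))),(OTU12,(((((OTU75,OTU72),(OTU14,OTU73)),(OTU54,OTU74)),((OTU20,(OTU59,OTU24)),(OTU45,((OTU46,((OTU61,OTU29),OTU60)),(OTU33,OTU36))))),(OTU76,OTU27)))).
From OTU55 up to that node: 2 branches. From OTU73 up to the same node: 7 branches. Total: 2 + 7 = 9.

9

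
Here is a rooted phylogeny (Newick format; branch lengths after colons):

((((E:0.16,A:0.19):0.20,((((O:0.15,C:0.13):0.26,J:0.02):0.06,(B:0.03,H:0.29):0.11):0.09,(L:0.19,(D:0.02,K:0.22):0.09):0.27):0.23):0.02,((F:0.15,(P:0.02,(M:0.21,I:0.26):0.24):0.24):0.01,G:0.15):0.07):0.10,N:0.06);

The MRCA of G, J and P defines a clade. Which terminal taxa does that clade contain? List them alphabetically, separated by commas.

Tracing G: it sits inside ((F,(P,(M,I))),G).
Tracing J: it sits inside ((O,C),J).
Tracing P: it sits inside (P,(M,I)).
The smallest clade enclosing all 3 is (((E,A),((((O,C),J),(B,H)),(L,(D,K)))),((F,(P,(M,I))),G)); the answer is its 15 terminal taxa in alphabetical order.

A, B, C, D, E, F, G, H, I, J, K, L, M, O, P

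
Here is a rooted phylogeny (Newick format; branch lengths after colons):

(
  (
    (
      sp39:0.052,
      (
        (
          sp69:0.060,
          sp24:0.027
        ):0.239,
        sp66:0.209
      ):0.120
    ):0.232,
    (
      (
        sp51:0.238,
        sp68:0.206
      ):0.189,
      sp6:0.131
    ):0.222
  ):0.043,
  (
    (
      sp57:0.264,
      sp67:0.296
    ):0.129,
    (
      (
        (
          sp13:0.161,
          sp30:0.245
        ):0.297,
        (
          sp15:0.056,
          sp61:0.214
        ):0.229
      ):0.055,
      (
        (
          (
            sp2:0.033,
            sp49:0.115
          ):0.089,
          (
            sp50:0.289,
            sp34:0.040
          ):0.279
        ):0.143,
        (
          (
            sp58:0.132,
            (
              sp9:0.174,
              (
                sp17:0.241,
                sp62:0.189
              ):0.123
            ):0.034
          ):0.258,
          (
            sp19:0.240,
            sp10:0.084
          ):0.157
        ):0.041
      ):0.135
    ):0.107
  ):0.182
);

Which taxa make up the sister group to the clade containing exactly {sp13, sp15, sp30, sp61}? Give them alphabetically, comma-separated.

sp10, sp17, sp19, sp2, sp34, sp49, sp50, sp58, sp62, sp9

The clade containing exactly {sp13, sp15, sp30, sp61} attaches to the tree at the node subtending (((sp13,sp30),(sp15,sp61)),(((sp2,sp49),(sp50,sp34)),((sp58,(sp9,(sp17,sp62))),(sp19,sp10)))).
The other lineage descending from that same node — the sister group — is (((sp2,sp49),(sp50,sp34)),((sp58,(sp9,(sp17,sp62))),(sp19,sp10))); its 10 tips in alphabetical order are the answer.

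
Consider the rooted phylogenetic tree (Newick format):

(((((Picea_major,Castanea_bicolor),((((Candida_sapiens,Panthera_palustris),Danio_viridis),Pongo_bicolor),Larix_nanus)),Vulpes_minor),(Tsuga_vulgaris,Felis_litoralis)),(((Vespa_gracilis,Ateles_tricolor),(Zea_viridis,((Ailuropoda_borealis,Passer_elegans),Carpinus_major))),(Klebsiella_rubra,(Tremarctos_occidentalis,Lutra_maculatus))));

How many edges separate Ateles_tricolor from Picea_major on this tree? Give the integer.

The MRCA of Ateles_tricolor and Picea_major is the root of the tree.
From Ateles_tricolor up to that node: 4 branches. From Picea_major up to the same node: 5 branches. Total: 4 + 5 = 9.

9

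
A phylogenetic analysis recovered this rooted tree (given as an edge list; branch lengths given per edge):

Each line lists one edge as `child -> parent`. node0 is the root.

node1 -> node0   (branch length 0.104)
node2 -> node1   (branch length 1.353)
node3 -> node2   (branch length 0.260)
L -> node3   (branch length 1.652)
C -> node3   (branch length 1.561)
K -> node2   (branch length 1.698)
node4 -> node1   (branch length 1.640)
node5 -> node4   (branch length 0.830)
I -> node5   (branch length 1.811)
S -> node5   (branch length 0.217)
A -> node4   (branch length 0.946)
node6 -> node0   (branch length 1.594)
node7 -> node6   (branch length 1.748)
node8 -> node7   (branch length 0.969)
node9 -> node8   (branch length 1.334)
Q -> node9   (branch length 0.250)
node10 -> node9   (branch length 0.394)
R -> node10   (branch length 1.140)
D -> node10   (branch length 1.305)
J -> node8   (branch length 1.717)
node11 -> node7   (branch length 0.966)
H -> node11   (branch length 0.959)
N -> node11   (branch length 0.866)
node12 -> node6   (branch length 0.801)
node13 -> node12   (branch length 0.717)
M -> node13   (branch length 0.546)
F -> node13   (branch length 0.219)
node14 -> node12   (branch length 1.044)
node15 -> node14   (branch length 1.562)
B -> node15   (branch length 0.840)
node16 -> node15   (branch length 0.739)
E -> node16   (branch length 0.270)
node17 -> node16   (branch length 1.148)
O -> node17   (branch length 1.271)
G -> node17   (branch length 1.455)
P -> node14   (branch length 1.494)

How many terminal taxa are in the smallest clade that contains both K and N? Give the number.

19

The MRCA of K and N is the root, so the clade is the entire tree.
That clade contains 19 terminal taxa: A, B, C, D, E, F, G, H, I, J, K, L, M, N, O, P, Q, R, S.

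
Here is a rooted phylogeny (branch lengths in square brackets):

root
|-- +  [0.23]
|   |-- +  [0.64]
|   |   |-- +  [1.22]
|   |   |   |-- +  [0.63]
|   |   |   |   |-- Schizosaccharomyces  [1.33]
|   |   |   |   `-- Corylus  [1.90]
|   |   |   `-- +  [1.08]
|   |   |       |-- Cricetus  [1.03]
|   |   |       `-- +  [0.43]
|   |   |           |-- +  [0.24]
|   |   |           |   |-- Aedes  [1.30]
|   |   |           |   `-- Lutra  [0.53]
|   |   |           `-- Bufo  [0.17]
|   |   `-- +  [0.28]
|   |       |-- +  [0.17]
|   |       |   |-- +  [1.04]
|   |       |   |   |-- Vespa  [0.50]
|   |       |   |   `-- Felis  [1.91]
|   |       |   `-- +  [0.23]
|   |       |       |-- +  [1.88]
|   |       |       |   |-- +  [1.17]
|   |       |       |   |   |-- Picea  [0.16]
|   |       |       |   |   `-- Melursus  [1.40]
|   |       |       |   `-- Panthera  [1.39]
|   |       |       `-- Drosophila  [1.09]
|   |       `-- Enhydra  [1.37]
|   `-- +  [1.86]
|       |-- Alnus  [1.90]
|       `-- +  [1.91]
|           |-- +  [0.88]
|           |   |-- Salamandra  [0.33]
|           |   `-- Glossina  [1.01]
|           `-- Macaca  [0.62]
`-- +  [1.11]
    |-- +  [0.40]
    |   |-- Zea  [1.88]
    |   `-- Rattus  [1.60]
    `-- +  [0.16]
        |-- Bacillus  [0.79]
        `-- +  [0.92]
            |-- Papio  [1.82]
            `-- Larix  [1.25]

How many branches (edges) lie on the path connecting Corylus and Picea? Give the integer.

The MRCA of Corylus and Picea is the node subtending (((Schizosaccharomyces,Corylus),(Cricetus,((Aedes,Lutra),Bufo))),(((Vespa,Felis),(((Picea,Melursus),Panthera),Drosophila)),Enhydra)).
From Corylus up to that node: 3 branches. From Picea up to the same node: 6 branches. Total: 3 + 6 = 9.

9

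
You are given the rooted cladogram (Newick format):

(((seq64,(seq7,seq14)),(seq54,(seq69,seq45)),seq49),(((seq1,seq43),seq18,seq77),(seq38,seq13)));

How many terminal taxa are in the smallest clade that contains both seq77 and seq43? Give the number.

The MRCA of seq77 and seq43 is the node subtending ((seq1,seq43),seq18,seq77).
That clade contains 4 terminal taxa: seq1, seq18, seq43, seq77.

4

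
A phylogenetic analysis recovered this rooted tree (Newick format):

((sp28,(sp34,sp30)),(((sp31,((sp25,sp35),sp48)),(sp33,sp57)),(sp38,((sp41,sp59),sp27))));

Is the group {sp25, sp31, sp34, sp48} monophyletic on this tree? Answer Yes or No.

The MRCA of the listed taxa is the root, so the smallest clade containing them is the whole tree.
That clade also contains sp27, sp28, sp30, sp33, sp35, sp38, sp41, sp57, sp59, which are not in the proposed group, so the group is not monophyletic.

No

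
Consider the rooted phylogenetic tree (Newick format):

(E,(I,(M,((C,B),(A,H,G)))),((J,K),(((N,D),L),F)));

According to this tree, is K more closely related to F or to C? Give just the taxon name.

The MRCA of K and F subtends ((J,K),(((N,D),L),F)) (6 taxa).
The MRCA of K and C is the root, subtending the entire tree (14 taxa).
The first is nested inside the second, so K shares a more recent common ancestor with F.

F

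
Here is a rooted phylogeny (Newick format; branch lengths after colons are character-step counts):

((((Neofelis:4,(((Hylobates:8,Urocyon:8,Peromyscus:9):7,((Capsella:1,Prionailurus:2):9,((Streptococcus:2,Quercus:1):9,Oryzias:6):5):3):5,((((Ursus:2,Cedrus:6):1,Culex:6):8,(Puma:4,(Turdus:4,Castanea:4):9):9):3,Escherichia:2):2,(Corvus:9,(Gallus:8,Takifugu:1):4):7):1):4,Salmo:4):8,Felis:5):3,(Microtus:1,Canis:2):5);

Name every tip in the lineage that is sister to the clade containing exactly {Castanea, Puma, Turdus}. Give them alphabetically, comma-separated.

The clade containing exactly {Castanea, Puma, Turdus} attaches to the tree at the node subtending (((Ursus,Cedrus),Culex),(Puma,(Turdus,Castanea))).
The other lineage descending from that same node — the sister group — is ((Ursus,Cedrus),Culex); its 3 tips in alphabetical order are the answer.

Cedrus, Culex, Ursus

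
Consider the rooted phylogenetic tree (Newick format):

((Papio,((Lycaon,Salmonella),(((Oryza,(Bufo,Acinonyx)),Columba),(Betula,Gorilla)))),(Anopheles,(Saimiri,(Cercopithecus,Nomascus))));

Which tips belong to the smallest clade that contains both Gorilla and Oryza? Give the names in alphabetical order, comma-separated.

Acinonyx, Betula, Bufo, Columba, Gorilla, Oryza

Tracing Gorilla: it sits inside (Betula,Gorilla).
Tracing Oryza: it sits inside (Oryza,(Bufo,Acinonyx)).
The smallest clade enclosing both is (((Oryza,(Bufo,Acinonyx)),Columba),(Betula,Gorilla)); the answer is its 6 terminal taxa in alphabetical order.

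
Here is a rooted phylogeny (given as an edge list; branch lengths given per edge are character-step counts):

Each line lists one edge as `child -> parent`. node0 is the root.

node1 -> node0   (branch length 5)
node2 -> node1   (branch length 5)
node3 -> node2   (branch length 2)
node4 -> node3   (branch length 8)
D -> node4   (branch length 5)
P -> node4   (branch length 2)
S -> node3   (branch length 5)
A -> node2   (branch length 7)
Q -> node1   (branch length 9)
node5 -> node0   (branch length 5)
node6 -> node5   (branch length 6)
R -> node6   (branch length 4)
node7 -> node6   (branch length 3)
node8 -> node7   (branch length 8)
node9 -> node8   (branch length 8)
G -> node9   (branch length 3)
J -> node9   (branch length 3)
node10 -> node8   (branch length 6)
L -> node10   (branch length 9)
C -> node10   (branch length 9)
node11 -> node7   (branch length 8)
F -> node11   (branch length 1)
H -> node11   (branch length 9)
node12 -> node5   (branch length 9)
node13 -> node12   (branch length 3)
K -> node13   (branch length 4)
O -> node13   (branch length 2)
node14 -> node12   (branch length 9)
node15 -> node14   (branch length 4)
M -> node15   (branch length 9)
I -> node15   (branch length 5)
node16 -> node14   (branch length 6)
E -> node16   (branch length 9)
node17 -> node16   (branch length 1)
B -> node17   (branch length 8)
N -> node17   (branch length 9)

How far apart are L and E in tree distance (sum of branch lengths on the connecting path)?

65

The path runs L → … → MRCA → … → E; the MRCA is the node subtending ((R,(((G,J),(L,C)),(F,H))),((K,O),((M,I),(E,(B,N))))).
Branch lengths along that path: 9 + 6 + 8 + 3 + 6 + 9 + 9 + 6 + 9 = 65.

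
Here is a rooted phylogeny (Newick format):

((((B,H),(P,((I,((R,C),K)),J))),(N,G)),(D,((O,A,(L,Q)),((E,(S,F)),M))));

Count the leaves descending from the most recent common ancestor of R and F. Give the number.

19

The MRCA of R and F is the root, so the clade is the entire tree.
That clade contains 19 terminal taxa: A, B, C, D, E, F, G, H, I, J, K, L, M, N, O, P, Q, R, S.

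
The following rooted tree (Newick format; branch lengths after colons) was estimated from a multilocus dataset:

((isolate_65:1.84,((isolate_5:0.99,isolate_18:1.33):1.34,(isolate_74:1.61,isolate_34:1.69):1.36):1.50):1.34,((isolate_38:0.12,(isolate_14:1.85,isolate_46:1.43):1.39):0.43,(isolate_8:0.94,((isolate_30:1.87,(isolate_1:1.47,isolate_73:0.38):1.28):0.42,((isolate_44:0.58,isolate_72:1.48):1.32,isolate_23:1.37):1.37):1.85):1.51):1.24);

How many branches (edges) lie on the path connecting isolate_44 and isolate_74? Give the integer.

The MRCA of isolate_44 and isolate_74 is the root of the tree.
From isolate_44 up to that node: 6 branches. From isolate_74 up to the same node: 4 branches. Total: 6 + 4 = 10.

10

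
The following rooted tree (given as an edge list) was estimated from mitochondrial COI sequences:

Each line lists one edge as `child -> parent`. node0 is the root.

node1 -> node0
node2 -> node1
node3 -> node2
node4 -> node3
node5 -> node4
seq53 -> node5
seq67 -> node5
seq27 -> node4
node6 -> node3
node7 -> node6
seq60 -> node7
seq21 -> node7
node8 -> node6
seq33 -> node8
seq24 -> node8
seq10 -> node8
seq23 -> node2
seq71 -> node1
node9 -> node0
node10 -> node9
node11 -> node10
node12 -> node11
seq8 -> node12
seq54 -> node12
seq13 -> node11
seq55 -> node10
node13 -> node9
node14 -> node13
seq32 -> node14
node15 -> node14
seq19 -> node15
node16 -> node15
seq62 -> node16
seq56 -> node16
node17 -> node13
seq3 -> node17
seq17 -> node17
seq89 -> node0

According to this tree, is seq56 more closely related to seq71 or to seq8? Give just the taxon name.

The MRCA of seq56 and seq8 subtends ((((seq8,seq54),seq13),seq55),((seq32,(seq19,(seq62,seq56))),(seq3,seq17))) (10 taxa).
The MRCA of seq56 and seq71 is the root, subtending the entire tree (21 taxa).
The first is nested inside the second, so seq56 shares a more recent common ancestor with seq8.

seq8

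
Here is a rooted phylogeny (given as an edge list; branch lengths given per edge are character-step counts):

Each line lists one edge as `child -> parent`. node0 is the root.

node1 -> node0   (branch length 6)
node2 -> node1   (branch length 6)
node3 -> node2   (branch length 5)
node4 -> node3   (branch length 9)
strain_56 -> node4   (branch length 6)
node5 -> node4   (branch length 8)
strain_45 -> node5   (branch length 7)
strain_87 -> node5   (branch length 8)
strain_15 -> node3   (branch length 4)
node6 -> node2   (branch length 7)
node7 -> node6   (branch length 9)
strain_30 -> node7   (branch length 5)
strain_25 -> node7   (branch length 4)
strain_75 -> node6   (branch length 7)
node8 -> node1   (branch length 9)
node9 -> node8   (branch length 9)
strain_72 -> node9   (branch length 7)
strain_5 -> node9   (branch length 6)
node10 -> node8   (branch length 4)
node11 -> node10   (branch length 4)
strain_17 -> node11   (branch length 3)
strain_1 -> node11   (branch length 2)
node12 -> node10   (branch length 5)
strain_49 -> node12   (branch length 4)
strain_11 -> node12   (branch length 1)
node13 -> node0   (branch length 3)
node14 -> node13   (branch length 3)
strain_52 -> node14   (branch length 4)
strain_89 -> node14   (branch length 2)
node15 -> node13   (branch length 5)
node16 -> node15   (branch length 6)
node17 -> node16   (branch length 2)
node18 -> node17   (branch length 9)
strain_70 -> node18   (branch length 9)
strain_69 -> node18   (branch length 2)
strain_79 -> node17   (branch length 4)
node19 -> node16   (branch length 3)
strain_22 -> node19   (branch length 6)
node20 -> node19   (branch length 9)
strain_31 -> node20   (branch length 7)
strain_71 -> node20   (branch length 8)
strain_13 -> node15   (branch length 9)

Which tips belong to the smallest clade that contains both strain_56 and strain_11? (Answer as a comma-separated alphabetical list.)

strain_1, strain_11, strain_15, strain_17, strain_25, strain_30, strain_45, strain_49, strain_5, strain_56, strain_72, strain_75, strain_87

Tracing strain_56: it sits inside (strain_56,(strain_45,strain_87)).
Tracing strain_11: it sits inside (strain_49,strain_11).
The smallest clade enclosing both is ((((strain_56,(strain_45,strain_87)),strain_15),((strain_30,strain_25),strain_75)),((strain_72,strain_5),((strain_17,strain_1),(strain_49,strain_11)))); the answer is its 13 terminal taxa in alphabetical order.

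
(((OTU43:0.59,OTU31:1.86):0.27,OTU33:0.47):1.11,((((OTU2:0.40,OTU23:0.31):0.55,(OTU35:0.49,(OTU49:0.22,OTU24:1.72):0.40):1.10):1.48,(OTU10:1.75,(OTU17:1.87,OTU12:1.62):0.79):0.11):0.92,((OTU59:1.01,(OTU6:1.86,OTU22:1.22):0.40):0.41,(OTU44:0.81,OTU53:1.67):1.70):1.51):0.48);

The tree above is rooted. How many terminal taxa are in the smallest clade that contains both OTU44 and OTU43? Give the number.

16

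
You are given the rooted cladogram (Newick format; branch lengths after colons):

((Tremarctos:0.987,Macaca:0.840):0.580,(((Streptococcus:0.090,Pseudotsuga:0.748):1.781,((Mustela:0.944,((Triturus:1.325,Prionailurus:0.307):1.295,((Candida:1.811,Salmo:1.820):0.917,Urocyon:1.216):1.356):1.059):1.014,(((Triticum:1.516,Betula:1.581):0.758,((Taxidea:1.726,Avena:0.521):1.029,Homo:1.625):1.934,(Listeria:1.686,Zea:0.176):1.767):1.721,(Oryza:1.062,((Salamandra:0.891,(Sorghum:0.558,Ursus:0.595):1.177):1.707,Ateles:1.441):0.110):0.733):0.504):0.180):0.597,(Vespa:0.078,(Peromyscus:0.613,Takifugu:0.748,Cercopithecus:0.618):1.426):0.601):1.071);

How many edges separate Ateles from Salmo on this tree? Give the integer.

The MRCA of Ateles and Salmo is the node subtending ((Mustela,((Triturus,Prionailurus),((Candida,Salmo),Urocyon))),(((Triticum,Betula),((Taxidea,Avena),Homo),(Listeria,Zea)),(Oryza,((Salamandra,(Sorghum,Ursus)),Ateles)))).
From Ateles up to that node: 4 branches. From Salmo up to the same node: 5 branches. Total: 4 + 5 = 9.

9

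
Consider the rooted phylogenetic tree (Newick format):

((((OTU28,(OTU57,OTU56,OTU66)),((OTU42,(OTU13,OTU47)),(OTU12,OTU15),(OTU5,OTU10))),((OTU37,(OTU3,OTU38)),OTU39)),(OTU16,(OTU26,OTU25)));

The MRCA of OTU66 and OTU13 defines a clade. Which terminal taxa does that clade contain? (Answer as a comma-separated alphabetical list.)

Tracing OTU66: it sits inside (OTU57,OTU56,OTU66).
Tracing OTU13: it sits inside (OTU13,OTU47).
The smallest clade enclosing both is ((OTU28,(OTU57,OTU56,OTU66)),((OTU42,(OTU13,OTU47)),(OTU12,OTU15),(OTU5,OTU10))); the answer is its 11 terminal taxa in alphabetical order.

OTU10, OTU12, OTU13, OTU15, OTU28, OTU42, OTU47, OTU5, OTU56, OTU57, OTU66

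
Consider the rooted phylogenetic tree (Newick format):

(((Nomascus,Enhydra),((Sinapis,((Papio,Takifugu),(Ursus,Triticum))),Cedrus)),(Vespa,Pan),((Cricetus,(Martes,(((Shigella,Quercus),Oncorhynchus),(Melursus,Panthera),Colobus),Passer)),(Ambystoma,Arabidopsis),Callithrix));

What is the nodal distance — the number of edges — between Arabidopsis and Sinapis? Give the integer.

7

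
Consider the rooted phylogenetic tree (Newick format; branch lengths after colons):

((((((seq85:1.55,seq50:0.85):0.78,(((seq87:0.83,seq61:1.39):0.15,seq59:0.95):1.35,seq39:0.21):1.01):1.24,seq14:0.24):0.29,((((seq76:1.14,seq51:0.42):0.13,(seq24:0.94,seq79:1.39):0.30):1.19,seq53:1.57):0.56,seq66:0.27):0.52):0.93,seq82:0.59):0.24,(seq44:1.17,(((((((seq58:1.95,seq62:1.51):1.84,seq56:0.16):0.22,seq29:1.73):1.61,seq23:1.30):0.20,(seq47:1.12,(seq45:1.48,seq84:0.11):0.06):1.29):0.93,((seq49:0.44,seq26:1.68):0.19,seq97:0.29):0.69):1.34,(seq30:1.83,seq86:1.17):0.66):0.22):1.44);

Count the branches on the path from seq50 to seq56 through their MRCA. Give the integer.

The MRCA of seq50 and seq56 is the root of the tree.
From seq50 up to that node: 6 branches. From seq56 up to the same node: 8 branches. Total: 6 + 8 = 14.

14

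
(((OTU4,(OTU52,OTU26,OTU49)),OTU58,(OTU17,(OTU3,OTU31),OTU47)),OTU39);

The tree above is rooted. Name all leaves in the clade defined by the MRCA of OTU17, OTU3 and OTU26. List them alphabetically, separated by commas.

Tracing OTU17: it sits inside (OTU17,(OTU3,OTU31),OTU47).
Tracing OTU3: it sits inside (OTU3,OTU31).
Tracing OTU26: it sits inside (OTU52,OTU26,OTU49).
The smallest clade enclosing all 3 is ((OTU4,(OTU52,OTU26,OTU49)),OTU58,(OTU17,(OTU3,OTU31),OTU47)); the answer is its 9 terminal taxa in alphabetical order.

OTU17, OTU26, OTU3, OTU31, OTU4, OTU47, OTU49, OTU52, OTU58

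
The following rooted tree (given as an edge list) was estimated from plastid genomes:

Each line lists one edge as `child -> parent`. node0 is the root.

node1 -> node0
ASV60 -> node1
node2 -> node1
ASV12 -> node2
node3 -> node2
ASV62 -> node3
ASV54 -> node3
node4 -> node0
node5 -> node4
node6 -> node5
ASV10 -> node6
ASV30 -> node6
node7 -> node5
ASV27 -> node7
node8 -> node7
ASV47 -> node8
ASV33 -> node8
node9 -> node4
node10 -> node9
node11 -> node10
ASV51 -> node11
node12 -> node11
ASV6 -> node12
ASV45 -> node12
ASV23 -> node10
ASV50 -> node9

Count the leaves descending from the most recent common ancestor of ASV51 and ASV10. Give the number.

10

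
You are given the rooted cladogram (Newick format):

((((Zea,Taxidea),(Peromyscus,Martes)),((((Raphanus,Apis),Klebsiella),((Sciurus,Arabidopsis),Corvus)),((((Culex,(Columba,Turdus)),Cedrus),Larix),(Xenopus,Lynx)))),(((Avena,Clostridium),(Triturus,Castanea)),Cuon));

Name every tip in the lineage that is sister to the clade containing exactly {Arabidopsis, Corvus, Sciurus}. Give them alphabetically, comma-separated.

The clade containing exactly {Arabidopsis, Corvus, Sciurus} attaches to the tree at the node subtending (((Raphanus,Apis),Klebsiella),((Sciurus,Arabidopsis),Corvus)).
The other lineage descending from that same node — the sister group — is ((Raphanus,Apis),Klebsiella); its 3 tips in alphabetical order are the answer.

Apis, Klebsiella, Raphanus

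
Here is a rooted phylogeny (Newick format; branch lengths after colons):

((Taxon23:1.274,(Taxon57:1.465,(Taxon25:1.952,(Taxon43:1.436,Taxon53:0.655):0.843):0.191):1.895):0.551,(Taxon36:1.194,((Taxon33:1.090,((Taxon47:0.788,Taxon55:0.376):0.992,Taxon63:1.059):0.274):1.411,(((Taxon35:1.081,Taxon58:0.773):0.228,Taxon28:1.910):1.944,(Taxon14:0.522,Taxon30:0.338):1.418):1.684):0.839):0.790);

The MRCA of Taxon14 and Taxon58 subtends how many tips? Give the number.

5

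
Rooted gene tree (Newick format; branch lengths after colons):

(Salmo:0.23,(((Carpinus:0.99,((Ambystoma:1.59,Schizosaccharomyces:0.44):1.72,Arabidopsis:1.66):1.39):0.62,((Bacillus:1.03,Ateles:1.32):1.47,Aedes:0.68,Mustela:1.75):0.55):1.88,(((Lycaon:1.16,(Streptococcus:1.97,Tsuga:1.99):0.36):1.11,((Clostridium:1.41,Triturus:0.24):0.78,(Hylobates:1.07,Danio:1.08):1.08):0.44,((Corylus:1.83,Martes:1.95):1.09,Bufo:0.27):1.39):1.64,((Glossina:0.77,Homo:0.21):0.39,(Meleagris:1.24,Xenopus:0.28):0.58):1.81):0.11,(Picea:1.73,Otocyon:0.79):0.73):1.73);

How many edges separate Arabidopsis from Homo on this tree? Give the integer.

8

The MRCA of Arabidopsis and Homo is the node subtending (((Carpinus,((Ambystoma,Schizosaccharomyces),Arabidopsis)),((Bacillus,Ateles),Aedes,Mustela)),(((Lycaon,(Streptococcus,Tsuga)),((Clostridium,Triturus),(Hylobates,Danio)),((Corylus,Martes),Bufo)),((Glossina,Homo),(Meleagris,Xenopus))),(Picea,Otocyon)).
From Arabidopsis up to that node: 4 branches. From Homo up to the same node: 4 branches. Total: 4 + 4 = 8.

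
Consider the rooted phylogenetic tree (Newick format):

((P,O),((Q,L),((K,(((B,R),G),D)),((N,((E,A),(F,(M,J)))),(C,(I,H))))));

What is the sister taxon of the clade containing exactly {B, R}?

G

The clade containing exactly {B, R} attaches to the tree at the node subtending ((B,R),G).
The other lineage descending from that same node — the sister group — is the single tip G.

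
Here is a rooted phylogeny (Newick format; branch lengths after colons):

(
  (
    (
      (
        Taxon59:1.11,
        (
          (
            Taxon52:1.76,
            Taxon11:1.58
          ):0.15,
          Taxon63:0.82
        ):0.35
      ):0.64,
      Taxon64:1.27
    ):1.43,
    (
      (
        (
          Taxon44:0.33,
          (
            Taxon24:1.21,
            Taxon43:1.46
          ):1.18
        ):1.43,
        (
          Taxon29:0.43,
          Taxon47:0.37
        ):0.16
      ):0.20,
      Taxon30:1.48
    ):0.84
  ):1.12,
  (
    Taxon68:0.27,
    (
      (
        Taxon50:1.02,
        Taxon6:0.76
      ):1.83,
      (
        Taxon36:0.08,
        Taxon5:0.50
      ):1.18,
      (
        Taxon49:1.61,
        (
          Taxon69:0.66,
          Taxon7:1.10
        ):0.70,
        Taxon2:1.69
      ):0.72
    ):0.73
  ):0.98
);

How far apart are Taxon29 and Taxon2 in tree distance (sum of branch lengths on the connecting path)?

6.87

The path runs Taxon29 → … → MRCA → … → Taxon2; the MRCA is the root of the tree.
Branch lengths along that path: 0.43 + 0.16 + 0.20 + 0.84 + 1.12 + 0.98 + 0.73 + 0.72 + 1.69 = 6.87.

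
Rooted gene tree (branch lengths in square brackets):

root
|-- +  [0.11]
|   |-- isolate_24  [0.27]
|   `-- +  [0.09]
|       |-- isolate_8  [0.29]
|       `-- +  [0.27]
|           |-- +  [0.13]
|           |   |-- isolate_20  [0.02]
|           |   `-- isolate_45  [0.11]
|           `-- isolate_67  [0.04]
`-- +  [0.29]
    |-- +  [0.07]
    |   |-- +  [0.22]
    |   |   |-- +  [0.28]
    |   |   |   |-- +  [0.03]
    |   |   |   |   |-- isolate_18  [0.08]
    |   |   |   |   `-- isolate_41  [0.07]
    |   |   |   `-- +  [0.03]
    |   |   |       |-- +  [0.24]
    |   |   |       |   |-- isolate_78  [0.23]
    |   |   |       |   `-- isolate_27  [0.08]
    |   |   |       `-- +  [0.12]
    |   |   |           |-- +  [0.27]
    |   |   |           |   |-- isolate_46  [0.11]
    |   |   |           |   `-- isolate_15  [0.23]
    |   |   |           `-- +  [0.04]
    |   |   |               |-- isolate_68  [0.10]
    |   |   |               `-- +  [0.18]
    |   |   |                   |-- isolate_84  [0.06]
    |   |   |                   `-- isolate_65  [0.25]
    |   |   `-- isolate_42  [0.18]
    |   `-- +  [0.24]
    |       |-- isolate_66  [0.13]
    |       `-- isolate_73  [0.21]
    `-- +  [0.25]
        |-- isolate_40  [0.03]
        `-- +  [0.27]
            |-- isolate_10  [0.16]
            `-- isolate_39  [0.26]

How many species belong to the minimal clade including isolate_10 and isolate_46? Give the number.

The MRCA of isolate_10 and isolate_46 is the node subtending (((((isolate_18,isolate_41),((isolate_78,isolate_27),((isolate_46,isolate_15),(isolate_68,(isolate_84,isolate_65))))),isolate_42),(isolate_66,isolate_73)),(isolate_40,(isolate_10,isolate_39))).
That clade contains 15 terminal taxa: isolate_10, isolate_15, isolate_18, isolate_27, isolate_39, isolate_40, isolate_41, isolate_42, isolate_46, isolate_65, isolate_66, isolate_68, isolate_73, isolate_78, isolate_84.

15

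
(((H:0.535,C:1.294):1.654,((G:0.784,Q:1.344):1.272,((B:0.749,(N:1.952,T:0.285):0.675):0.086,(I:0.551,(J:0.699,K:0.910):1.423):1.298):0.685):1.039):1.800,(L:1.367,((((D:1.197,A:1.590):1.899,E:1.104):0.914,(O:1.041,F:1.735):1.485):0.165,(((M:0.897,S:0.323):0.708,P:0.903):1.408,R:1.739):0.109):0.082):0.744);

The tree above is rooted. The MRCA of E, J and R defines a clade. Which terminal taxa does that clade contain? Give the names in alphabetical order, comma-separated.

A, B, C, D, E, F, G, H, I, J, K, L, M, N, O, P, Q, R, S, T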